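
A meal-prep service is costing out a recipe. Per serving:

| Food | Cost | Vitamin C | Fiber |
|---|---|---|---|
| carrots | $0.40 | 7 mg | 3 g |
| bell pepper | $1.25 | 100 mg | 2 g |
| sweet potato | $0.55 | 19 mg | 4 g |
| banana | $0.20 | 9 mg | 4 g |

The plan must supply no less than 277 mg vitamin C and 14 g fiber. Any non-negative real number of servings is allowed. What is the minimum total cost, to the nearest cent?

$3.66

Two binding constraints pin down two serving amounts, so the optimal mix uses at most two foods. The candidates are each food alone (scaled to the tighter of vitamin C/fiber) and each pair with both constraints tight.
carrots only: max(277/7, 14/3) = 39.57 servings → $15.83.
bell pepper only: max(277/100, 14/2) = 7 servings → $8.75.
sweet potato only: max(277/19, 14/4) = 14.58 servings → $8.02.
banana only: max(277/9, 14/4) = 30.78 servings → $6.16.
carrots + bell pepper with both tight: 2.958 servings and 2.563 servings → $4.39.
carrots + sweet potato: intersection lies outside the first quadrant.
carrots + banana with both targets exact would need a negative amount; discard.
bell pepper + sweet potato with both tight: 2.326 servings and 2.337 servings → $4.19.
bell pepper + banana with both tight: 2.571 servings and 2.215 servings → $3.66.
sweet potato + banana: intersection lies outside the first quadrant.
So the least-cost plan costs $3.66.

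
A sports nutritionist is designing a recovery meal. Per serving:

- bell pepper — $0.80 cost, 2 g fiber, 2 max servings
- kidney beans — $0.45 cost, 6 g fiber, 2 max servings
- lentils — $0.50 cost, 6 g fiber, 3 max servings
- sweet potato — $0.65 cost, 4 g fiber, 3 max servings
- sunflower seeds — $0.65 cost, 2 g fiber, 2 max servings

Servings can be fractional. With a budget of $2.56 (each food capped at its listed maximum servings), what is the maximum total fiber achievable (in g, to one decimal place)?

Fiber per dollar: kidney beans 13.33, lentils 12, sweet potato 6.154, sunflower seeds 3.077, bell pepper 2.5.
Take 2 servings of kidney beans: spends $0.90, +12.0 g fiber (running total 12.0 g).
Take 3 servings of lentils: spends $1.50, +18.0 g fiber (running total 30.0 g).
Take 0.2462 servings of sweet potato: spends $0.16, +1.0 g fiber (running total 31.0 g).
Greedy by best ratio exhausts the cost allowance optimally: 31.0 g.

31.0 g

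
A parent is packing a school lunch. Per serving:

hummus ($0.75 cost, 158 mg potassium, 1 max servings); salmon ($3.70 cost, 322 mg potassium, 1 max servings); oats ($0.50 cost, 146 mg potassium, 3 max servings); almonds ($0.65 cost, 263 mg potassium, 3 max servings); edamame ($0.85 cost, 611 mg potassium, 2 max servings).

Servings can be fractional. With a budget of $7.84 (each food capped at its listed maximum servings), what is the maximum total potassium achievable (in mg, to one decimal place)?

2775.8 mg

Potassium per dollar: edamame 718.8, almonds 404.6, oats 292, hummus 210.7, salmon 87.03.
Take 2 servings of edamame: spends $1.70, +1222.0 mg potassium (running total 1222.0 mg).
Take 3 servings of almonds: spends $1.95, +789.0 mg potassium (running total 2011.0 mg).
Take 3 servings of oats: spends $1.50, +438.0 mg potassium (running total 2449.0 mg).
Take 1 serving of hummus: spends $0.75, +158.0 mg potassium (running total 2607.0 mg).
Take 0.5243 servings of salmon: spends $1.94, +168.8 mg potassium (running total 2775.8 mg).
Filling greedily by potassium-per-dollar is optimal for one linear limit, giving 2775.8 mg.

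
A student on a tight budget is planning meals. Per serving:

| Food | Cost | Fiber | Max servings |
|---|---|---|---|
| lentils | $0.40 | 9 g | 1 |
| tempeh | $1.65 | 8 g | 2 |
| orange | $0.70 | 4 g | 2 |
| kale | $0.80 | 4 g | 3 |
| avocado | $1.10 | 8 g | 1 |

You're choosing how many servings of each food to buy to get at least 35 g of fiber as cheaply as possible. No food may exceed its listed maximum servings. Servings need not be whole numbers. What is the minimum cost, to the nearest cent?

$4.90

Cost per g of fiber: lentils $0.0444, avocado $0.1375, orange $0.1750, kale $0.2000, tempeh $0.2062.
Take 1 serving of lentils: +9.0 g fiber for $0.40 (total $0.40, still need 26.0 g).
Take 1 serving of avocado: +8.0 g fiber for $1.10 (total $1.50, still need 18.0 g).
Take 2 servings of orange: +8.0 g fiber for $1.40 (total $2.90, still need 10.0 g).
Take 2.5 servings of kale: +10.0 g fiber for $2.00 (total $4.90, still need 0.0 g).
Filling from the cheapest source first is optimal under one linear minimum: $4.90.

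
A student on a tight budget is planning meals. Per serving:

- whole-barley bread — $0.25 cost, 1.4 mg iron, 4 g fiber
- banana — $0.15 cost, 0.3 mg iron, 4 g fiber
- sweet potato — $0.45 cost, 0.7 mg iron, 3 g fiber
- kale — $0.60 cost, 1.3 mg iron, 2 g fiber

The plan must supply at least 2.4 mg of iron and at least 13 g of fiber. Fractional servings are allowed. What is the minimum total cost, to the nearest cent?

$0.62

At the optimum either one food covers both requirements or two foods hit both targets exactly; no other combination can be cheaper.
whole-barley bread only: max(2.4/1.4, 13/4) = 3.25 servings → $0.81.
banana only: max(2.4/0.3, 13/4) = 8 servings → $1.20.
sweet potato only: max(2.4/0.7, 13/3) = 4.333 servings → $1.95.
kale only: max(2.4/1.3, 13/2) = 6.5 servings → $3.90.
whole-barley bread + banana with both tight: 1.295 servings and 1.955 servings → $0.62.
whole-barley bread + sweet potato: intersection lies outside the first quadrant.
whole-barley bread + kale with both targets exact would need a negative amount; discard.
banana + sweet potato with both tight: 1 serving and 3 servings → $1.50.
banana + kale with both tight: 2.63 servings and 1.239 servings → $1.14.
sweet potato + kale with both targets exact would need a negative amount; discard.
So the least-cost plan costs $0.62.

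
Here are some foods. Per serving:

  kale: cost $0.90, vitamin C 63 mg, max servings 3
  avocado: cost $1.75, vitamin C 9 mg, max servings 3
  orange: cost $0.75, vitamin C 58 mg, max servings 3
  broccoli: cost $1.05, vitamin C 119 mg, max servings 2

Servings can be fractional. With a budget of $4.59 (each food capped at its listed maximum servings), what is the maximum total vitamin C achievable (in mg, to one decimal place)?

428.8 mg

Vitamin C per dollar: broccoli 113.3, orange 77.33, kale 70, avocado 5.143.
Take 2 servings of broccoli: spends $2.10, +238.0 mg vitamin C (running total 238.0 mg).
Take 3 servings of orange: spends $2.25, +174.0 mg vitamin C (running total 412.0 mg).
Take 0.2667 servings of kale: spends $0.24, +16.8 mg vitamin C (running total 428.8 mg).
Greedy by best ratio exhausts the cost allowance optimally: 428.8 mg.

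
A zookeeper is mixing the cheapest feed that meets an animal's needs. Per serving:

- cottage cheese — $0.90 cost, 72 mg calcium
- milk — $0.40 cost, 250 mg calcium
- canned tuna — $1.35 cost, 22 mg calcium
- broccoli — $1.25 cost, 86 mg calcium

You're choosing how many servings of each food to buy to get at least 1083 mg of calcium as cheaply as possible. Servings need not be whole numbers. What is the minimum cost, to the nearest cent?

$1.73

Cost per mg of calcium: milk $0.0016, cottage cheese $0.0125, broccoli $0.0145, canned tuna $0.0614.
With no serving limits, use only milk: 1083 mg / 250 mg = 4.332 servings × $0.40 = $1.73.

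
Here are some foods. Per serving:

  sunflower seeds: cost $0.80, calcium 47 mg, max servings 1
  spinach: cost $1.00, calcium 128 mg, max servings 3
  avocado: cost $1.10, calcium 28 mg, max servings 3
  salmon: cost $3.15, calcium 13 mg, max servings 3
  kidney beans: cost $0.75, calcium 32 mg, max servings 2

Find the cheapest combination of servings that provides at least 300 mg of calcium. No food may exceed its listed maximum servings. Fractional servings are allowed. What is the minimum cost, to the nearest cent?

Cost per mg of calcium: spinach $0.0078, sunflower seeds $0.0170, kidney beans $0.0234, avocado $0.0393, salmon $0.2423.
Take 2.344 servings of spinach: +300.0 mg calcium for $2.34 (total $2.34, still need 0.0 mg).
Filling from the cheapest source first is optimal under one linear minimum: $2.34.

$2.34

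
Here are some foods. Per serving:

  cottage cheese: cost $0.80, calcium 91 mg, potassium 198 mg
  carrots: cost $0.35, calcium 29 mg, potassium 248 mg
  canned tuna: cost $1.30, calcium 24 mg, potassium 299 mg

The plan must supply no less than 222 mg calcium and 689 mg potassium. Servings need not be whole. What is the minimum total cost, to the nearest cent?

The cheapest plan sits at a corner of the feasible region — with two constraints it uses at most two foods.
cottage cheese only: max(222/91, 689/198) = 3.48 servings → $2.78.
carrots only: max(222/29, 689/248) = 7.655 servings → $2.68.
canned tuna only: max(222/24, 689/299) = 9.25 servings → $12.03.
cottage cheese + carrots with both tight: 2.085 servings and 1.114 servings → $2.06.
cottage cheese + canned tuna with both tight: 2.219 servings and 0.8346 servings → $2.86.
carrots + canned tuna with both targets exact would need a negative amount; discard.
The minimum over all feasible corners is $2.06.

$2.06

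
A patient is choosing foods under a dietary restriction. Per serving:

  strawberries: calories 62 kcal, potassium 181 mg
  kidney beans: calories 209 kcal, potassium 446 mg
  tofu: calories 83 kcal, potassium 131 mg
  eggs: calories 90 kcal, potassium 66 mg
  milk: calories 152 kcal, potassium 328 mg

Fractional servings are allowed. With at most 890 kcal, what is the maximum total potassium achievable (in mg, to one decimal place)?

Potassium per kcal: strawberries 2.919, milk 2.158, kidney beans 2.134, tofu 1.578, eggs 0.7333.
With no serving limits, spend the whole calories allowance on strawberries: 890 kcal / 62 kcal × 181 mg = 2598.2 mg.

2598.2 mg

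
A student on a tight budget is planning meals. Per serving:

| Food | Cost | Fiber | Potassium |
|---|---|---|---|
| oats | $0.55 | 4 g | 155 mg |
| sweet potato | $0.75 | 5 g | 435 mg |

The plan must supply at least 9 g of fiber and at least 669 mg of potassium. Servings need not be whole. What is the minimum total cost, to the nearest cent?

$1.32

oats only: max(9/4, 669/155) = 4.316 servings → $2.37.
sweet potato only: max(9/5, 669/435) = 1.8 servings → $1.35.
oats + sweet potato with both tight: 0.5907 servings and 1.327 servings → $1.32.
Cheapest feasible corner: $1.32.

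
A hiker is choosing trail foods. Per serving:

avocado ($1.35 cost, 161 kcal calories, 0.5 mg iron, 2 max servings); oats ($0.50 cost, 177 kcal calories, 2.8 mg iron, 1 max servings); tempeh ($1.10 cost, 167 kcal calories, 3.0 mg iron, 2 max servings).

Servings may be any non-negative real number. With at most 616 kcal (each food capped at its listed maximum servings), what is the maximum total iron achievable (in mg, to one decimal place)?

9.1 mg

Iron per kcal: tempeh 0.01796, oats 0.01582, avocado 0.003106.
Take 2 servings of tempeh: uses 334 kcal, +6.0 mg iron (running total 6.0 mg).
Take 1 serving of oats: uses 177 kcal, +2.8 mg iron (running total 8.8 mg).
Take 0.6522 servings of avocado: uses 105 kcal, +0.3 mg iron (running total 9.1 mg).
Greedy by best ratio exhausts the calories allowance optimally: 9.1 mg.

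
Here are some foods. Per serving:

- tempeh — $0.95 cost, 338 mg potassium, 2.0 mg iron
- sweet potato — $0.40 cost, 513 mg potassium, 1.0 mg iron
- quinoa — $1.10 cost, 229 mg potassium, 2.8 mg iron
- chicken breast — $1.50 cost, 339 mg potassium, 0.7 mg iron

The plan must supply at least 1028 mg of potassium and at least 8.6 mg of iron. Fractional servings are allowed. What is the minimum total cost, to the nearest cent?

Minimising a linear cost over {potassium ≥ 1028, iron ≥ 8.6, servings ≥ 0} — the optimum is at a vertex, using one or two foods.
tempeh only: max(1028/338, 8.6/2.0) = 4.3 servings → $4.08.
sweet potato only: max(1028/513, 8.6/1.0) = 8.6 servings → $3.44.
quinoa only: max(1028/229, 8.6/2.8) = 4.489 servings → $4.94.
chicken breast only: max(1028/339, 8.6/0.7) = 12.29 servings → $18.43.
tempeh + sweet potato: the both-tight solution has a negative serving — not a feasible corner.
tempeh + quinoa with both tight: 1.861 servings and 1.742 servings → $3.68.
tempeh + chicken breast: intersection lies outside the first quadrant.
sweet potato + quinoa with both tight: 0.7529 servings and 2.803 servings → $3.38.
sweet potato + chicken breast: intersection lies outside the first quadrant.
quinoa + chicken breast with both tight: 2.783 servings and 1.152 servings → $4.79.
So the least-cost plan costs $3.38.

$3.38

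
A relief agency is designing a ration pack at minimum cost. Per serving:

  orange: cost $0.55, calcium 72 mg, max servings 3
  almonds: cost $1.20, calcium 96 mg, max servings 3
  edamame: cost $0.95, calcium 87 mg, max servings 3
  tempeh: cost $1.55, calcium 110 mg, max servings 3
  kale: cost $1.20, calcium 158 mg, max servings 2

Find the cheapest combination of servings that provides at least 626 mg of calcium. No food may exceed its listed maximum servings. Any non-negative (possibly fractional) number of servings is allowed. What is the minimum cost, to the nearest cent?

$5.08

Cost per mg of calcium: kale $0.0076, orange $0.0076, edamame $0.0109, almonds $0.0125, tempeh $0.0141.
Take 2 servings of kale: +316.0 mg calcium for $2.40 (total $2.40, still need 310.0 mg).
Take 3 servings of orange: +216.0 mg calcium for $1.65 (total $4.05, still need 94.0 mg).
Take 1.08 servings of edamame: +94.0 mg calcium for $1.03 (total $5.08, still need 0.0 mg).
Greedy by cheapest-per-mg is optimal for a single linear constraint, so the minimum cost is $5.08.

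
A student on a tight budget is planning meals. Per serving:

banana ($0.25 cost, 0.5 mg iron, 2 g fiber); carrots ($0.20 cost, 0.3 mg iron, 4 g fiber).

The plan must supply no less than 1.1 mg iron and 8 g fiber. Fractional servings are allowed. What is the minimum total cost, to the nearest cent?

$0.61

With two linear requirements the optimum uses one or two foods; enumerate the corners.
banana only: max(1.1/0.5, 8/2) = 4 servings → $1.00.
carrots only: max(1.1/0.3, 8/4) = 3.667 servings → $0.73.
banana + carrots with both tight: 1.429 servings and 1.286 servings → $0.61.
The minimum over all feasible corners is $0.61.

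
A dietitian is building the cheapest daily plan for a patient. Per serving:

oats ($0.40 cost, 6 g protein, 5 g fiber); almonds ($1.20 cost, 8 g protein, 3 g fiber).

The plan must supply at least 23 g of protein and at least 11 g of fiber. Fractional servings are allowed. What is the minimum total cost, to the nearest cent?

A basic optimal solution has at most two foods positive. Try each food alone and each pair with both targets met exactly.
oats only: max(23/6, 11/5) = 3.833 servings → $1.53.
almonds only: max(23/8, 11/3) = 3.667 servings → $4.40.
oats + almonds with both tight: 0.8636 servings and 2.227 servings → $3.02.
The minimum over all feasible corners is $1.53.

$1.53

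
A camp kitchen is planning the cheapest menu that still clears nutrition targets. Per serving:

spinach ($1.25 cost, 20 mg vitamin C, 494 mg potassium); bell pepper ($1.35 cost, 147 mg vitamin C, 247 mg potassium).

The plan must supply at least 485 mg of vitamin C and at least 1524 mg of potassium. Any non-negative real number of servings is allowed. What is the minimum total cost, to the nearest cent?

$6.10

Minimising a linear cost over {vitamin C ≥ 485, potassium ≥ 1524, servings ≥ 0} — the optimum is at a vertex, using one or two foods.
spinach only: max(485/20, 1524/494) = 24.25 servings → $30.31.
bell pepper only: max(485/147, 1524/247) = 6.17 servings → $8.33.
spinach + bell pepper with both tight: 1.54 servings and 3.09 servings → $6.10.
So the least-cost plan costs $6.10.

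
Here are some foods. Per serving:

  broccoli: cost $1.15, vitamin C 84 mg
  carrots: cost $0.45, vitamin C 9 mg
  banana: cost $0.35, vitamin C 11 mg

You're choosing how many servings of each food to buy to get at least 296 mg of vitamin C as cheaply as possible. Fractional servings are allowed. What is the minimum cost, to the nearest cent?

Cost per mg of vitamin C: broccoli $0.0137, banana $0.0318, carrots $0.0500.
With no serving limits, use only broccoli: 296 mg / 84 mg = 3.524 servings × $1.15 = $4.05.

$4.05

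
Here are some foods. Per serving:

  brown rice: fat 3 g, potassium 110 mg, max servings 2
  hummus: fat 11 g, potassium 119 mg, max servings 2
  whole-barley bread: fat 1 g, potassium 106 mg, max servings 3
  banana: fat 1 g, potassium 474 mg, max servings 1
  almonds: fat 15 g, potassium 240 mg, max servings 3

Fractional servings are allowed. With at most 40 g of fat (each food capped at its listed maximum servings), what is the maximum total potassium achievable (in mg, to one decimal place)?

Potassium per g fat: banana 474, whole-barley bread 106, brown rice 36.67, almonds 16, hummus 10.82.
Take 1 serving of banana: uses 1 g fat, +474.0 mg potassium (running total 474.0 mg).
Take 3 servings of whole-barley bread: uses 3 g fat, +318.0 mg potassium (running total 792.0 mg).
Take 2 servings of brown rice: uses 6 g fat, +220.0 mg potassium (running total 1012.0 mg).
Take 2 servings of almonds: uses 30 g fat, +480.0 mg potassium (running total 1492.0 mg).
Greedy by best ratio exhausts the fat allowance optimally: 1492.0 mg.

1492.0 mg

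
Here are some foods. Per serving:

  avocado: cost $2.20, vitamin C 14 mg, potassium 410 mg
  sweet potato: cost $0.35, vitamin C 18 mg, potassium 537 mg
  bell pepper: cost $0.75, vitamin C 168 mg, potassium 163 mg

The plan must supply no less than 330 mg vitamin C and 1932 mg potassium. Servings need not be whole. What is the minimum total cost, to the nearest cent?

With two linear requirements the optimum uses one or two foods; enumerate the corners.
avocado only: max(330/14, 1932/410) = 23.57 servings → $51.86.
sweet potato only: max(330/18, 1932/537) = 18.33 servings → $6.42.
bell pepper only: max(330/168, 1932/163) = 11.85 servings → $8.89.
avocado + sweet potato: the both-tight solution has a negative serving — not a feasible corner.
avocado + bell pepper with both tight: 4.066 servings and 1.625 servings → $10.16.
sweet potato + bell pepper with both tight: 3.102 servings and 1.632 servings → $2.31.
The minimum over all feasible corners is $2.31.

$2.31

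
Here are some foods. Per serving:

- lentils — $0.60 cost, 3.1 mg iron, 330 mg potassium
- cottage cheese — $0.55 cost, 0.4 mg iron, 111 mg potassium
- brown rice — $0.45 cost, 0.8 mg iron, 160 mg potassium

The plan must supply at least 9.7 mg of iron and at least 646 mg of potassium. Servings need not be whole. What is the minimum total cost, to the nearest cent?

Check every corner: each single food scaled to meet both minima, and each pair solved so both constraints bind.
lentils only: max(9.7/3.1, 646/330) = 3.129 servings → $1.88.
cottage cheese only: max(9.7/0.4, 646/111) = 24.25 servings → $13.34.
brown rice only: max(9.7/0.8, 646/160) = 12.12 servings → $5.46.
lentils + cottage cheese: the both-tight solution has a negative serving — not a feasible corner.
lentils + brown rice: the both-tight solution has a negative serving — not a feasible corner.
cottage cheese + brown rice: the both-tight solution has a negative serving — not a feasible corner.
The minimum over all feasible corners is $1.88.

$1.88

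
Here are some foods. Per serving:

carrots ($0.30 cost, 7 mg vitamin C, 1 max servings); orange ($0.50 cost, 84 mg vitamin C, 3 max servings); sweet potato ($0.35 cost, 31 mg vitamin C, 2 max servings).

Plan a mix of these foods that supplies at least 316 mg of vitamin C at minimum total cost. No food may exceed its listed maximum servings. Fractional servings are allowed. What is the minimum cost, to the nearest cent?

Cost per mg of vitamin C: orange $0.0060, sweet potato $0.0113, carrots $0.0429.
Take 3 servings of orange: +252.0 mg vitamin C for $1.50 (total $1.50, still need 64.0 mg).
Take 2 servings of sweet potato: +62.0 mg vitamin C for $0.70 (total $2.20, still need 2.0 mg).
Take 0.2857 servings of carrots: +2.0 mg vitamin C for $0.09 (total $2.29, still need 0.0 mg).
Greedy by cheapest-per-mg is optimal for a single linear constraint, so the minimum cost is $2.29.

$2.29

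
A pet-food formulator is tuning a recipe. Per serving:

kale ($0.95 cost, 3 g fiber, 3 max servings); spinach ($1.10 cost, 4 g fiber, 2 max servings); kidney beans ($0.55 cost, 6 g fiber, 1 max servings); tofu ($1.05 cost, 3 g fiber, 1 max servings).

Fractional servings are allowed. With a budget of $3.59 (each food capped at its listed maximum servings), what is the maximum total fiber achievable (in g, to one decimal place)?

Fiber per dollar: kidney beans 10.91, spinach 3.636, kale 3.158, tofu 2.857.
Take 1 serving of kidney beans: spends $0.55, +6.0 g fiber (running total 6.0 g).
Take 2 servings of spinach: spends $2.20, +8.0 g fiber (running total 14.0 g).
Take 0.8842 servings of kale: spends $0.84, +2.7 g fiber (running total 16.7 g).
Filling greedily by fiber-per-dollar is optimal for one linear limit, giving 16.7 g.

16.7 g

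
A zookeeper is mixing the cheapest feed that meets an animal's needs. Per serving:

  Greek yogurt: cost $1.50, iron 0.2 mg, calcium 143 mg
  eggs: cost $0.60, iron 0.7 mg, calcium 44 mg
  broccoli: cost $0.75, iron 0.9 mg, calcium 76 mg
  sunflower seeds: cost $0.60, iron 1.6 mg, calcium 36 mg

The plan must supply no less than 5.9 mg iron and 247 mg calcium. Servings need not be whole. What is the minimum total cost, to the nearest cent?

$3.06

Greek yogurt only: max(5.9/0.2, 247/143) = 29.5 servings → $44.25.
eggs only: max(5.9/0.7, 247/44) = 8.429 servings → $5.06.
broccoli only: max(5.9/0.9, 247/76) = 6.556 servings → $4.92.
sunflower seeds only: max(5.9/1.6, 247/36) = 6.861 servings → $4.12.
Greek yogurt + eggs: intersection lies outside the first quadrant.
Greek yogurt + broccoli with both targets exact would need a negative amount; discard.
Greek yogurt + sunflower seeds with both tight: 0.8249 servings and 3.584 servings → $3.39.
eggs + broccoli: the both-tight solution has a negative serving — not a feasible corner.
eggs + sunflower seeds with both tight: 4.044 servings and 1.918 servings → $3.58.
broccoli + sunflower seeds with both tight: 2.049 servings and 2.535 servings → $3.06.
The minimum over all feasible corners is $3.06.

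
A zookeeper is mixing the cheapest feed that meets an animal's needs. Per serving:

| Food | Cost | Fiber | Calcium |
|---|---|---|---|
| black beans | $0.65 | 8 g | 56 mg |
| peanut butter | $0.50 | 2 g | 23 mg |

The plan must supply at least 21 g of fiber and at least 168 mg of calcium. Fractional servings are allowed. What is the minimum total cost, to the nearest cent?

Compare the cost at each extreme point of the feasible region.
black beans only: max(21/8, 168/56) = 3 servings → $1.95.
peanut butter only: max(21/2, 168/23) = 10.5 servings → $5.25.
black beans + peanut butter with both tight: 2.042 servings and 2.333 servings → $2.49.
So the least-cost plan costs $1.95.

$1.95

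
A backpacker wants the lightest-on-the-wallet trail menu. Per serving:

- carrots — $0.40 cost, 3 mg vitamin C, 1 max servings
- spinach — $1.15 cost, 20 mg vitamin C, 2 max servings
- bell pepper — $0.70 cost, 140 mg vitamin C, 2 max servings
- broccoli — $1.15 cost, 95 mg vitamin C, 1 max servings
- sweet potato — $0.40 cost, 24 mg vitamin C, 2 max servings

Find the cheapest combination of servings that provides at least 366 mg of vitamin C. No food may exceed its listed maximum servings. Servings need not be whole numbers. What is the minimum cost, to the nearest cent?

$2.44

Cost per mg of vitamin C: bell pepper $0.0050, broccoli $0.0121, sweet potato $0.0167, spinach $0.0575, carrots $0.1333.
Take 2 servings of bell pepper: +280.0 mg vitamin C for $1.40 (total $1.40, still need 86.0 mg).
Take 0.9053 servings of broccoli: +86.0 mg vitamin C for $1.04 (total $2.44, still need 0.0 mg).
Greedy by cheapest-per-mg is optimal for a single linear constraint, so the minimum cost is $2.44.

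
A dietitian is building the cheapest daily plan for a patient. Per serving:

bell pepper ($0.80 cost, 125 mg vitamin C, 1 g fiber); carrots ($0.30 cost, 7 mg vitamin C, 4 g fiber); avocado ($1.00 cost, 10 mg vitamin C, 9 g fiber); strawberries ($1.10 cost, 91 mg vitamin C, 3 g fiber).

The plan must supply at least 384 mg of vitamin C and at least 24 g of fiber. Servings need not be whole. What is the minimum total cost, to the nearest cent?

$3.81

This is a tiny linear program; its minimum lies at a vertex of the feasible set. List the vertices and price them.
bell pepper only: max(384/125, 24/1) = 24 servings → $19.20.
carrots only: max(384/7, 24/4) = 54.86 servings → $16.46.
avocado only: max(384/10, 24/9) = 38.4 servings → $38.40.
strawberries only: max(384/91, 24/3) = 8 servings → $8.80.
bell pepper + carrots with both tight: 2.775 servings and 5.306 servings → $3.81.
bell pepper + avocado with both tight: 2.884 servings and 2.346 servings → $4.65.
bell pepper + strawberries with both targets exact would need a negative amount; discard.
carrots + avocado: intersection lies outside the first quadrant.
carrots + strawberries with both tight: 3.009 servings and 3.988 servings → $5.29.
avocado + strawberries with both tight: 1.308 servings and 4.076 servings → $5.79.
So the least-cost plan costs $3.81.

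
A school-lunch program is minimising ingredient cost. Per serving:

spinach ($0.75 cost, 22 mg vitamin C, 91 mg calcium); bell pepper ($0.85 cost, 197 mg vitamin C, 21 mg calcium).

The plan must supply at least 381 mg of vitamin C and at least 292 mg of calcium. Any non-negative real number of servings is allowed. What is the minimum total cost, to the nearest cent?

An LP optimum is at a vertex; with two nutrient constraints at most two foods are used. Check each candidate.
spinach only: max(381/22, 292/91) = 17.32 servings → $12.99.
bell pepper only: max(381/197, 292/21) = 13.9 servings → $11.82.
spinach + bell pepper with both tight: 2.836 servings and 1.617 servings → $3.50.
The minimum over all feasible corners is $3.50.

$3.50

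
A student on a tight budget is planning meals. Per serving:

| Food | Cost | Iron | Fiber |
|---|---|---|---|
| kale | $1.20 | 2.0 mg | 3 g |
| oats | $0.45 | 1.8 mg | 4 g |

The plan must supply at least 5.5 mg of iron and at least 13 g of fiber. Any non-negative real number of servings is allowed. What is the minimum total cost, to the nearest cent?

The cheapest plan sits at a corner of the feasible region — with two constraints it uses at most two foods.
kale only: max(5.5/2.0, 13/3) = 4.333 servings → $5.20.
oats only: max(5.5/1.8, 13/4) = 3.25 servings → $1.46.
kale + oats: the both-tight solution has a negative serving — not a feasible corner.
Cheapest feasible corner: $1.46.

$1.46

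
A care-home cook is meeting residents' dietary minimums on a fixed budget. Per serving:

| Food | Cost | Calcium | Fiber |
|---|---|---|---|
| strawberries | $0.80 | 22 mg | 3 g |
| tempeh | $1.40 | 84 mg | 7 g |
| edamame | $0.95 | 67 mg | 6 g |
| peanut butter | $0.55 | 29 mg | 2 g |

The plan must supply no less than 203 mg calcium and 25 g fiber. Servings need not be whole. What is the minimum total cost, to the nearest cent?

$3.96

Check every corner: each single food scaled to meet both minima, and each pair solved so both constraints bind.
strawberries only: max(203/22, 25/3) = 9.227 servings → $7.38.
tempeh only: max(203/84, 25/7) = 3.571 servings → $5.00.
edamame only: max(203/67, 25/6) = 4.167 servings → $3.96.
peanut butter only: max(203/29, 25/2) = 12.5 servings → $6.88.
strawberries + tempeh with both tight: 6.929 servings and 0.602 servings → $6.39.
strawberries + edamame with both tight: 6.623 servings and 0.8551 servings → $6.11.
strawberries + peanut butter with both tight: 7.419 servings and 1.372 servings → $6.69.
tempeh + edamame: intersection lies outside the first quadrant.
tempeh + peanut butter with both targets exact would need a negative amount; discard.
edamame + peanut butter with both targets exact would need a negative amount; discard.
Cheapest feasible corner: $3.96.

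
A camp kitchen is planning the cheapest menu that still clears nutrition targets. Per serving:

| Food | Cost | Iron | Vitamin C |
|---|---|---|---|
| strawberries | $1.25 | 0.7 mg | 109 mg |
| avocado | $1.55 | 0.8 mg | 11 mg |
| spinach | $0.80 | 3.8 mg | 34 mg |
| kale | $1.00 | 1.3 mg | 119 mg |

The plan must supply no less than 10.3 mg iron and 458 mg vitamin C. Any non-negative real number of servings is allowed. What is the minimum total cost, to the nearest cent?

Compare the cost at each extreme point of the feasible region.
strawberries only: max(10.3/0.7, 458/109) = 14.71 servings → $18.39.
avocado only: max(10.3/0.8, 458/11) = 41.64 servings → $64.54.
spinach only: max(10.3/3.8, 458/34) = 13.47 servings → $10.78.
kale only: max(10.3/1.3, 458/119) = 7.923 servings → $7.92.
strawberries + avocado with both tight: 3.184 servings and 10.09 servings → $19.62.
strawberries + spinach with both tight: 3.561 servings and 2.055 servings → $6.09.
strawberries + kale: the both-tight solution has a negative serving — not a feasible corner.
avocado + spinach with both targets exact would need a negative amount; discard.
avocado + kale with both tight: 7.791 servings and 3.129 servings → $15.20.
spinach + kale with both tight: 1.545 servings and 3.407 servings → $4.64.
So the least-cost plan costs $4.64.

$4.64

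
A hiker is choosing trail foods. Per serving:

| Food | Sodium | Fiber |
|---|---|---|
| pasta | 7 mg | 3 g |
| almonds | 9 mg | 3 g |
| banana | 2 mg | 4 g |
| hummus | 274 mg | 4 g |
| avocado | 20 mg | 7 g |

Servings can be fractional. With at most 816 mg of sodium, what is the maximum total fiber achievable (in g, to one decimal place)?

1632.0 g

Fiber per mg sodium: banana 2, pasta 0.4286, avocado 0.35, almonds 0.3333, hummus 0.0146.
With no serving limits, spend the whole sodium allowance on banana: 816 mg / 2 mg × 4 g = 1632.0 g.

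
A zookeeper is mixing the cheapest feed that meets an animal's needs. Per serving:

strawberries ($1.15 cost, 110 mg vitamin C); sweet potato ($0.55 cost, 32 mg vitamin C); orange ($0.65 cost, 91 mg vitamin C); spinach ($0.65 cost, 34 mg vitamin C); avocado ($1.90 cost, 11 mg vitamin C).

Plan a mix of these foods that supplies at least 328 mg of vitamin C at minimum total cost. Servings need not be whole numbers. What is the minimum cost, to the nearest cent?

$2.34

Cost per mg of vitamin C: orange $0.0071, strawberries $0.0105, sweet potato $0.0172, spinach $0.0191, avocado $0.1727.
With no serving limits, use only orange: 328 mg / 91 mg = 3.604 servings × $0.65 = $2.34.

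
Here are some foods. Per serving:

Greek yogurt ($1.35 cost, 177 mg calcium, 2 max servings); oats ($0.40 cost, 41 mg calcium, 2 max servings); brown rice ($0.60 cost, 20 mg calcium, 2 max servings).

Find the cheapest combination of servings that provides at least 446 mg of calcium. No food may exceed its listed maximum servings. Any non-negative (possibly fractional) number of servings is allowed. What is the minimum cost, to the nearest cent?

Cost per mg of calcium: Greek yogurt $0.0076, oats $0.0098, brown rice $0.0300.
Take 2 servings of Greek yogurt: +354.0 mg calcium for $2.70 (total $2.70, still need 92.0 mg).
Take 2 servings of oats: +82.0 mg calcium for $0.80 (total $3.50, still need 10.0 mg).
Take 0.5 servings of brown rice: +10.0 mg calcium for $0.30 (total $3.80, still need 0.0 mg).
Greedy by cheapest-per-mg is optimal for a single linear constraint, so the minimum cost is $3.80.

$3.80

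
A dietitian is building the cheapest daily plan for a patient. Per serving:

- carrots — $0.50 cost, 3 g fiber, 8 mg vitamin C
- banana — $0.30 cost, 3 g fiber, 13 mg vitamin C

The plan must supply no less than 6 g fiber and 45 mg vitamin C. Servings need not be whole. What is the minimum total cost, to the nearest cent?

$1.04

The cheapest plan sits at a corner of the feasible region — with two constraints it uses at most two foods.
carrots only: max(6/3, 45/8) = 5.625 servings → $2.81.
banana only: max(6/3, 45/13) = 3.462 servings → $1.04.
carrots + banana with both targets exact would need a negative amount; discard.
So the least-cost plan costs $1.04.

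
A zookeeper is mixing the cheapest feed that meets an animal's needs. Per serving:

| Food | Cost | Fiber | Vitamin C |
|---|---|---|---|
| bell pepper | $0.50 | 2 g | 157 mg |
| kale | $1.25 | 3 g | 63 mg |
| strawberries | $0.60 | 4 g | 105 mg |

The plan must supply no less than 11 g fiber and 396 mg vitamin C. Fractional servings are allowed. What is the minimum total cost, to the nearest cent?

$1.86

At the optimum either one food covers both requirements or two foods hit both targets exactly; no other combination can be cheaper.
bell pepper only: max(11/2, 396/157) = 5.5 servings → $2.75.
kale only: max(11/3, 396/63) = 6.286 servings → $7.86.
strawberries only: max(11/4, 396/105) = 3.771 servings → $2.26.
bell pepper + kale with both tight: 1.435 servings and 2.71 servings → $4.11.
bell pepper + strawberries with both tight: 1.026 servings and 2.237 servings → $1.86.
kale + strawberries: intersection lies outside the first quadrant.
The minimum over all feasible corners is $1.86.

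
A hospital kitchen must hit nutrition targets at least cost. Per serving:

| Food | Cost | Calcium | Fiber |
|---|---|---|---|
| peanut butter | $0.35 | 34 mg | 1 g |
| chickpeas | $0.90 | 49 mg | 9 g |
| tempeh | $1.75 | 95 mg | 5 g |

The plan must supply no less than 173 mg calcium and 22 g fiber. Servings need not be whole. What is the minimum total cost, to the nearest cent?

$2.67

Compare the cost at each extreme point of the feasible region.
peanut butter only: max(173/34, 22/1) = 22 servings → $7.70.
chickpeas only: max(173/49, 22/9) = 3.531 servings → $3.18.
tempeh only: max(173/95, 22/5) = 4.4 servings → $7.70.
peanut butter + chickpeas with both tight: 1.864 servings and 2.237 servings → $2.67.
peanut butter + tempeh with both targets exact would need a negative amount; discard.
chickpeas + tempeh with both tight: 2.008 servings and 0.7852 servings → $3.18.
Cheapest feasible corner: $2.67.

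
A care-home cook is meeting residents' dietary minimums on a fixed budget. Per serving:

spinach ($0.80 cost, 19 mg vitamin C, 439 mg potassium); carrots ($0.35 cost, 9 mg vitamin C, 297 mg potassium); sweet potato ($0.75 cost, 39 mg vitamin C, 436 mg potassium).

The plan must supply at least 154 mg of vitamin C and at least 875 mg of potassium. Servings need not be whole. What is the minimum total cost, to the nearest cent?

Compare the cost at each extreme point of the feasible region.
spinach only: max(154/19, 875/439) = 8.105 servings → $6.48.
carrots only: max(154/9, 875/297) = 17.11 servings → $5.99.
sweet potato only: max(154/39, 875/436) = 3.949 servings → $2.96.
spinach + carrots: the both-tight solution has a negative serving — not a feasible corner.
spinach + sweet potato: intersection lies outside the first quadrant.
carrots + sweet potato with both targets exact would need a negative amount; discard.
So the least-cost plan costs $2.96.

$2.96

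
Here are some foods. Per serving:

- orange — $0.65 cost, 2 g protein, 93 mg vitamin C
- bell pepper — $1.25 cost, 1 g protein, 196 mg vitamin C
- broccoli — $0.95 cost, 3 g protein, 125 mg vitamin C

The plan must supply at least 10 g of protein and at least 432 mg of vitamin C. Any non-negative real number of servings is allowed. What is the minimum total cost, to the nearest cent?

$3.19

A basic optimal solution has at most two foods positive. Try each food alone and each pair with both targets met exactly.
orange only: max(10/2, 432/93) = 5 servings → $3.25.
bell pepper only: max(10/1, 432/196) = 10 servings → $12.50.
broccoli only: max(10/3, 432/125) = 3.456 servings → $3.28.
orange + bell pepper: the both-tight solution has a negative serving — not a feasible corner.
orange + broccoli with both tight: 1.586 servings and 2.276 servings → $3.19.
bell pepper + broccoli with both tight: 0.09935 servings and 3.3 servings → $3.26.
So the least-cost plan costs $3.19.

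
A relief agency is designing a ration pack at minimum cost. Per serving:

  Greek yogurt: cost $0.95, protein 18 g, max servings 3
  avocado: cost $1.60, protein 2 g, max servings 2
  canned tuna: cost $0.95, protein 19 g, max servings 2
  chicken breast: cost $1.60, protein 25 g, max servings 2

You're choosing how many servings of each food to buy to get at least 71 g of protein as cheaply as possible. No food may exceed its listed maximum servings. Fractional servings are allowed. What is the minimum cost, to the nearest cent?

$3.64

Cost per g of protein: canned tuna $0.0500, Greek yogurt $0.0528, chicken breast $0.0640, avocado $0.8000.
Take 2 servings of canned tuna: +38.0 g protein for $1.90 (total $1.90, still need 33.0 g).
Take 1.833 servings of Greek yogurt: +33.0 g protein for $1.74 (total $3.64, still need 0.0 g).
Greedy by cheapest-per-g is optimal for a single linear constraint, so the minimum cost is $3.64.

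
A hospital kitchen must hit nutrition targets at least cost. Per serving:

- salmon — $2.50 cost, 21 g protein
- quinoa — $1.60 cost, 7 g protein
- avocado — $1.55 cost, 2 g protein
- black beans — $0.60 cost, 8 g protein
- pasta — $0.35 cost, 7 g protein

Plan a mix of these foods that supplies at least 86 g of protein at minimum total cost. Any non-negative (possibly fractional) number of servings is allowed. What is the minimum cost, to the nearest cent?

$4.30

Cost per g of protein: pasta $0.0500, black beans $0.0750, salmon $0.1190, quinoa $0.2286, avocado $0.7750.
With no serving limits, use only pasta: 86 g / 7 g = 12.29 servings × $0.35 = $4.30.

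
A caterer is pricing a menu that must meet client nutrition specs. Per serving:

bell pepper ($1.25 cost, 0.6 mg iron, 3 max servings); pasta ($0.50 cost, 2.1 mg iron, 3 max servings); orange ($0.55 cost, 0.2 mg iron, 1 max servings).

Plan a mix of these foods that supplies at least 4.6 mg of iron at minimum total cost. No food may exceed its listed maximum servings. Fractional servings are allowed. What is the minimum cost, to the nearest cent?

Cost per mg of iron: pasta $0.2381, bell pepper $2.0833, orange $2.7500.
Take 2.19 servings of pasta: +4.6 mg iron for $1.10 (total $1.10, still need 0.0 mg).
Greedy by cheapest-per-mg is optimal for a single linear constraint, so the minimum cost is $1.10.

$1.10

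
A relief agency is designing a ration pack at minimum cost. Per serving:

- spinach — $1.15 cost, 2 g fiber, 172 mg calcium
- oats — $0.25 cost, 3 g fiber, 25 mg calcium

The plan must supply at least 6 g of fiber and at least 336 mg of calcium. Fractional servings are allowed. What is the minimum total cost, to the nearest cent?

$2.31

spinach only: max(6/2, 336/172) = 3 servings → $3.45.
oats only: max(6/3, 336/25) = 13.44 servings → $3.36.
spinach + oats with both tight: 1.841 servings and 0.7725 servings → $2.31.
The minimum over all feasible corners is $2.31.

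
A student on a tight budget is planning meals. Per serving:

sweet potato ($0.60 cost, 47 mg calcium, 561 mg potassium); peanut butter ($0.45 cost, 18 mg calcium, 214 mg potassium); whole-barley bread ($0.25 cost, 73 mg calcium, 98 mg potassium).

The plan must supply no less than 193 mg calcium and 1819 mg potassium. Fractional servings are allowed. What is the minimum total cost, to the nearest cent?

$2.04

With two linear requirements the optimum uses one or two foods; enumerate the corners.
sweet potato only: max(193/47, 1819/561) = 4.106 servings → $2.46.
peanut butter only: max(193/18, 1819/214) = 10.72 servings → $4.83.
whole-barley bread only: max(193/73, 1819/98) = 18.56 servings → $4.64.
sweet potato + peanut butter: intersection lies outside the first quadrant.
sweet potato + whole-barley bread with both tight: 3.133 servings and 0.6267 servings → $2.04.
peanut butter + whole-barley bread with both tight: 8.217 servings and 0.6177 servings → $3.85.
Cheapest feasible corner: $2.04.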